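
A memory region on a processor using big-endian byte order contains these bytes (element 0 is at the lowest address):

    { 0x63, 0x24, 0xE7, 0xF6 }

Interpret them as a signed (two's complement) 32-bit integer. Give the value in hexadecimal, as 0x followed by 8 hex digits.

Big-endian: lowest address holds the most-significant byte.
The bytes are already most-significant first: 0x6324E7F6.

0x6324E7F6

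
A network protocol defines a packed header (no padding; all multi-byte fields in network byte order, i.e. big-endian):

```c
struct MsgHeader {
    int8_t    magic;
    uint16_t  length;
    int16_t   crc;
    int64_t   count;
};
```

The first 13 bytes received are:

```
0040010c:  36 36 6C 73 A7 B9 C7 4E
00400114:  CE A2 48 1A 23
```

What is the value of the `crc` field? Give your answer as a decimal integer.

`crc` follows `magic` (1 B), `length` (2 B), so it starts at offset 1 + 2 = 3 and occupies 2 bytes.
Bytes at offsets 3..4: 73 A7.
In big-endian order the high byte comes first in memory.
The bytes are already most-significant first: 0x73A7.
0x73A7 = 29607.

29607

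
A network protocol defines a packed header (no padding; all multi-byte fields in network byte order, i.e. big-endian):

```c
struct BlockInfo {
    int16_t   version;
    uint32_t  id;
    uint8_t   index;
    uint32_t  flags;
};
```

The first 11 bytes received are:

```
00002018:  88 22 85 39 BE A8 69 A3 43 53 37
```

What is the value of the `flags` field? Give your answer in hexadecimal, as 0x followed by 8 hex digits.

`flags` follows `version` (2 B), `id` (4 B), `index` (1 B), so it starts at offset 2 + 4 + 1 = 7 and occupies 4 bytes.
Bytes at offsets 7..10: A3 43 53 37.
Big-endian: lowest address holds the most-significant byte.
The bytes are already most-significant first: 0xA3435337.

0xA3435337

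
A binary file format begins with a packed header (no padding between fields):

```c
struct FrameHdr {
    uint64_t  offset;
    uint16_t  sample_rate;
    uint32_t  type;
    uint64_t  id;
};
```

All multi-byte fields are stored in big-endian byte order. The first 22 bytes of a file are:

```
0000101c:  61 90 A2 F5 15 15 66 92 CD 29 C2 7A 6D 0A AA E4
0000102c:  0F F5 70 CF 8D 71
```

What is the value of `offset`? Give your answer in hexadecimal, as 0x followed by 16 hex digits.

0x6190A2F515156692

`offset` is the first field, at byte offset 0, occupying 8 bytes.
Bytes at offsets 0..7: 61 90 A2 F5 15 15 66 92.
Big-endian stores the most-significant byte at the lowest address.
The bytes are already most-significant first: 0x6190A2F515156692.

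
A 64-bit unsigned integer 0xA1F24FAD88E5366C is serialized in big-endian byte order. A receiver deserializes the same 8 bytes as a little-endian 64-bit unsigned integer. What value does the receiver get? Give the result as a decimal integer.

7797672180024603297

Stored big-endian, the bytes at ascending addresses are A1 F2 4F AD 88 E5 36 6C.
Read back as little-endian, the first byte is least significant, giving 0x6C36E588AD4FF2A1.
0x6C36E588AD4FF2A1 = 7797672180024603297.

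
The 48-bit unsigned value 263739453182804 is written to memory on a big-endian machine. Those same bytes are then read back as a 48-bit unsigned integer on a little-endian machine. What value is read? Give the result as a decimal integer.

263739453182804 in 48-bit hexadecimal is 0xEFDEA06B9354.
Stored big-endian, the bytes at ascending addresses are EF DE A0 6B 93 54.
Read back as little-endian, the first byte is least significant, giving 0x54936BA0DEEF.
0x54936BA0DEEF = 92992142630639.

92992142630639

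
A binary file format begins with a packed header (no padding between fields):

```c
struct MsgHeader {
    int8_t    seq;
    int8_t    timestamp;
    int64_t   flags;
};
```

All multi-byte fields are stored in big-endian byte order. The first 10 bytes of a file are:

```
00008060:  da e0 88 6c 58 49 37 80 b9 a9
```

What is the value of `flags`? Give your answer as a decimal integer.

`flags` follows `seq` (1 B), `timestamp` (1 B), so it starts at offset 1 + 1 = 2 and occupies 8 bytes.
Bytes at offsets 2..9: 88 6C 58 49 37 80 B9 A9.
Big-endian stores the most-significant byte at the lowest address.
The bytes are already most-significant first: 0x886C58493780B9A9.
Top bit is set, so as a signed 64-bit value this is 0x886C58493780B9A9 − 2^64 = -8616414915579561559.

-8616414915579561559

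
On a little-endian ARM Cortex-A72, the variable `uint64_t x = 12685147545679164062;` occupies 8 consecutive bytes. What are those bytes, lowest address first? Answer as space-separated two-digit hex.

12685147545679164062 in hexadecimal, padded to 64 bits, is 0xB00AB27BE79FF29E.
Split into bytes (most-significant first): B0 0A B2 7B E7 9F F2 9E.
In little-endian order the low byte comes first in memory.
So at ascending addresses the bytes are 9E F2 9F E7 7B B2 0A B0.

9E F2 9F E7 7B B2 0A B0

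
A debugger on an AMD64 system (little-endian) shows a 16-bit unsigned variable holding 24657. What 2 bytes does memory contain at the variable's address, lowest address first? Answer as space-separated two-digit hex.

24657 in hexadecimal, padded to 16 bits, is 0x6051.
Split into bytes (most-significant first): 60 51.
In little-endian order the low byte comes first in memory.
So at ascending addresses the bytes are 51 60.

51 60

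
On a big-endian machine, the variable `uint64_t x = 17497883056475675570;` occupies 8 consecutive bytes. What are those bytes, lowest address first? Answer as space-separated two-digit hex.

17497883056475675570 in hexadecimal, padded to 64 bits, is 0xF2D4F7EE9E8F1BB2.
Split into bytes (most-significant first): F2 D4 F7 EE 9E 8F 1B B2.
In big-endian order the high byte comes first in memory.
So the memory order matches the most-significant-first order: F2 D4 F7 EE 9E 8F 1B B2.

F2 D4 F7 EE 9E 8F 1B B2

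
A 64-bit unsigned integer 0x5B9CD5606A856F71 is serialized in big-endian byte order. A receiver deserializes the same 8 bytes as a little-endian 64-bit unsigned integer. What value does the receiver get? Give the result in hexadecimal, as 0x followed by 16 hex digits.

Stored big-endian, the bytes at ascending addresses are 5B 9C D5 60 6A 85 6F 71.
Read back as little-endian, the first byte is least significant, giving 0x716F856A60D59C5B.

0x716F856A60D59C5B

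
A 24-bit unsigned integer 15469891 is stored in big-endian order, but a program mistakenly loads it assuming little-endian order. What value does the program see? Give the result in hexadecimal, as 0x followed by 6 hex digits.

0x430DEC

15469891 in 24-bit hexadecimal is 0xEC0D43.
Stored big-endian, the bytes at ascending addresses are EC 0D 43.
Read back as little-endian, the first byte is least significant, giving 0x430DEC.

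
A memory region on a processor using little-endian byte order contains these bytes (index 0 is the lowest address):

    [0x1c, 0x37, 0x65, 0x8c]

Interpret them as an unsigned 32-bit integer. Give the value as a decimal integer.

Little-endian: lowest address holds the least-significant byte.
Reassemble most-significant byte first: 8C 65 37 1C → 0x8C65371C.
0x8C65371C = 2355443484.

2355443484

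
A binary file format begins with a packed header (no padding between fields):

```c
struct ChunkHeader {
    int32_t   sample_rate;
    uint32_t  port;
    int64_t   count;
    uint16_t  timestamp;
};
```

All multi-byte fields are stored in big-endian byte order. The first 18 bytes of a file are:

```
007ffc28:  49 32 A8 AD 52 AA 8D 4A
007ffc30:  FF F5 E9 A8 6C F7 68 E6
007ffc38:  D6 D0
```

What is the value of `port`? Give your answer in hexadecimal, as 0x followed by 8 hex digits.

`port` follows `sample_rate` (4 bytes), so it starts at byte offset 4 and occupies 4 bytes.
Bytes at offsets 4..7: 52 AA 8D 4A.
In big-endian order the high byte comes first in memory.
The bytes are already most-significant first: 0x52AA8D4A.

0x52AA8D4A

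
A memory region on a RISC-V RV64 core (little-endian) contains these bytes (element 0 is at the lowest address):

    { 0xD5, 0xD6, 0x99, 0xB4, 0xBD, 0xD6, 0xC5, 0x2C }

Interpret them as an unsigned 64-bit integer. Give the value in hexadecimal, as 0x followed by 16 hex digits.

Little-endian: lowest address holds the least-significant byte.
Reassemble most-significant byte first: 2C C5 D6 BD B4 99 D6 D5 → 0x2CC5D6BDB499D6D5.

0x2CC5D6BDB499D6D5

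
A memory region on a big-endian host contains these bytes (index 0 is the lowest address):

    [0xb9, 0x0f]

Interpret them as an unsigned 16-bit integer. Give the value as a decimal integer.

Big-endian stores the most-significant byte at the lowest address.
The bytes are already most-significant first: 0xB90F.
0xB90F = 47375.

47375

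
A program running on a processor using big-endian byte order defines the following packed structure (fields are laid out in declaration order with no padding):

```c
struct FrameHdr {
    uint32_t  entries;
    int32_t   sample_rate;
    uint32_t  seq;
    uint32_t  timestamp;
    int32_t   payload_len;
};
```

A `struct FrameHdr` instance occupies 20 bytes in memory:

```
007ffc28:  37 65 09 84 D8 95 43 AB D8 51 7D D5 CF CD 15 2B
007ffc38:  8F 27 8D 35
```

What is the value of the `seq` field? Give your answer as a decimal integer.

`seq` follows `entries` (4 B), `sample_rate` (4 B), so it starts at offset 4 + 4 = 8 and occupies 4 bytes.
Bytes at offsets 8..11: D8 51 7D D5.
In big-endian order the high byte comes first in memory.
The bytes are already most-significant first: 0xD8517DD5.
0xD8517DD5 = 3629219285.

3629219285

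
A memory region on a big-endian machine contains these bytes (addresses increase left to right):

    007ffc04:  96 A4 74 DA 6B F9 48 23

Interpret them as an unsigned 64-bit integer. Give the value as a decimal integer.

10854929483332929571

In big-endian order the high byte comes first in memory.
The bytes are already most-significant first: 0x96A474DA6BF94823.
0x96A474DA6BF94823 = 10854929483332929571.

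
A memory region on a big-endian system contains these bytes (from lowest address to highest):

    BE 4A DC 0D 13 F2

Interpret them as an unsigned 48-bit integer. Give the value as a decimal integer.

In big-endian order the high byte comes first in memory.
The bytes are already most-significant first: 0xBE4ADC0D13F2.
0xBE4ADC0D13F2 = 209228728701938.

209228728701938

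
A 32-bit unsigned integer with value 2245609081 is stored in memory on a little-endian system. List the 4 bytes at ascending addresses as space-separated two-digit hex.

2245609081 in hexadecimal, padded to 32 bits, is 0x85D94679.
Split into bytes (most-significant first): 85 D9 46 79.
In little-endian order the low byte comes first in memory.
So at ascending addresses the bytes are 79 46 D9 85.

79 46 D9 85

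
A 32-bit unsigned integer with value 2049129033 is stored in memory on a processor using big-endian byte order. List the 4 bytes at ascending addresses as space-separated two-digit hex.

2049129033 in hexadecimal, padded to 32 bits, is 0x7A233A49.
Split into bytes (most-significant first): 7A 23 3A 49.
In big-endian order the high byte comes first in memory.
So the memory order matches the most-significant-first order: 7A 23 3A 49.

7A 23 3A 49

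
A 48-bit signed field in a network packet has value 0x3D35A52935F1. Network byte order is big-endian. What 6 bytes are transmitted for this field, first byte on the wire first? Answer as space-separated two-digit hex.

Split into bytes (most-significant first): 3D 35 A5 29 35 F1.
Big-endian stores the most-significant byte at the lowest address.
So the memory order matches the most-significant-first order: 3D 35 A5 29 35 F1.

3D 35 A5 29 35 F1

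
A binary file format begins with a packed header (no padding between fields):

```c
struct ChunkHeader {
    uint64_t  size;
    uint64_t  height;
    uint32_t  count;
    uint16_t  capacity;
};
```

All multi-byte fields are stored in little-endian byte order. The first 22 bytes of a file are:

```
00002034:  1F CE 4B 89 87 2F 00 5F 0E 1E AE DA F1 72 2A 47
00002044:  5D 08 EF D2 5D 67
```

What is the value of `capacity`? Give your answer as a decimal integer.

26461

`capacity` follows `size` (8 B), `height` (8 B), `count` (4 B), so it starts at offset 8 + 8 + 4 = 20 and occupies 2 bytes.
Bytes at offsets 20..21: 5D 67.
In little-endian order the low byte comes first in memory.
Reassemble most-significant byte first: 67 5D → 0x675D.
0x675D = 26461.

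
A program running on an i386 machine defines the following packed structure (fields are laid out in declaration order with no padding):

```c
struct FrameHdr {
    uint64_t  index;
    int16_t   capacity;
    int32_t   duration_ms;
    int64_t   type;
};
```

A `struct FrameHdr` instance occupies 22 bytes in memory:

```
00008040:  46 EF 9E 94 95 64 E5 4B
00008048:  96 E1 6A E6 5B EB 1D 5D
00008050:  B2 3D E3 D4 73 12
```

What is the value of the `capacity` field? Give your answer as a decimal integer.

-7786

`capacity` follows `index` (8 bytes), so it starts at byte offset 8 and occupies 2 bytes.
Bytes at offsets 8..9: 96 E1.
Little-endian: lowest address holds the least-significant byte.
Reassemble most-significant byte first: E1 96 → 0xE196.
Top bit is set, so as a signed 16-bit value this is 0xE196 − 2^16 = -7786.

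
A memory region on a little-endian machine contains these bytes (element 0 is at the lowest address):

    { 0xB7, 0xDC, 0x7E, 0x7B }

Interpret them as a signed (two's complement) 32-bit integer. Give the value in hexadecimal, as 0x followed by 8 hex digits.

0x7B7EDCB7

Little-endian stores the least-significant byte at the lowest address.
Reassemble most-significant byte first: 7B 7E DC B7 → 0x7B7EDCB7.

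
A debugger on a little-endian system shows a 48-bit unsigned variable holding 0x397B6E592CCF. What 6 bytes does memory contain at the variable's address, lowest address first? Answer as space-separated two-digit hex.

Split into bytes (most-significant first): 39 7B 6E 59 2C CF.
In little-endian order the low byte comes first in memory.
So at ascending addresses the bytes are CF 2C 59 6E 7B 39.

CF 2C 59 6E 7B 39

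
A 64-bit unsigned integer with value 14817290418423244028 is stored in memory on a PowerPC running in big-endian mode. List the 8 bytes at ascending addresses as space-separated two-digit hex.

CD A1 97 21 53 EA A4 FC

14817290418423244028 in hexadecimal, padded to 64 bits, is 0xCDA1972153EAA4FC.
Split into bytes (most-significant first): CD A1 97 21 53 EA A4 FC.
In big-endian order the high byte comes first in memory.
So the memory order matches the most-significant-first order: CD A1 97 21 53 EA A4 FC.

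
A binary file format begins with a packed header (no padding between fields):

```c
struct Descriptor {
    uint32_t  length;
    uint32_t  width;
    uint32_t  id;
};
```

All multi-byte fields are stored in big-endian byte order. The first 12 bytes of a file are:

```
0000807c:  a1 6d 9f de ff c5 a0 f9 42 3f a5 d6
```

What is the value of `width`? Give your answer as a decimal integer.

4291141881

`width` follows `length` (4 bytes), so it starts at byte offset 4 and occupies 4 bytes.
Bytes at offsets 4..7: FF C5 A0 F9.
In big-endian order the high byte comes first in memory.
The bytes are already most-significant first: 0xFFC5A0F9.
0xFFC5A0F9 = 4291141881.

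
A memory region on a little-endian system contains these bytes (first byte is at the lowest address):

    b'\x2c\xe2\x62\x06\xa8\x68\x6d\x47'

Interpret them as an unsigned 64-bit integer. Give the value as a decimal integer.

5146885020025283116

Little-endian: lowest address holds the least-significant byte.
Reassemble most-significant byte first: 47 6D 68 A8 06 62 E2 2C → 0x476D68A80662E22C.
0x476D68A80662E22C = 5146885020025283116.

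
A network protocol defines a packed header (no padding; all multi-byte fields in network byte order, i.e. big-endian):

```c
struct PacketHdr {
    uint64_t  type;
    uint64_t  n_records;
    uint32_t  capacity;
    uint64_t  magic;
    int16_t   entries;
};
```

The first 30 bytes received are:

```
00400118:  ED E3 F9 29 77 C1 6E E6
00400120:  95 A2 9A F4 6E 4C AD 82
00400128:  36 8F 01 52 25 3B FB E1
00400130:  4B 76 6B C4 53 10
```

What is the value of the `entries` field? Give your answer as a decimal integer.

`entries` follows `type` (8 B), `n_records` (8 B), `capacity` (4 B), `magic` (8 B), so it starts at offset 8 + 8 + 4 + 8 = 28 and occupies 2 bytes.
Bytes at offsets 28..29: 53 10.
In big-endian order the high byte comes first in memory.
The bytes are already most-significant first: 0x5310.
0x5310 = 21264.

21264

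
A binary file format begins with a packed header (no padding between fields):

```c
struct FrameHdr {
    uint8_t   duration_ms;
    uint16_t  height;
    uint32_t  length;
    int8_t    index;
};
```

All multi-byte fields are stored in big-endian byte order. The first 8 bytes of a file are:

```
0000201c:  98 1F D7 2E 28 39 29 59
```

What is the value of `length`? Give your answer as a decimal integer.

`length` follows `duration_ms` (1 B), `height` (2 B), so it starts at offset 1 + 2 = 3 and occupies 4 bytes.
Bytes at offsets 3..6: 2E 28 39 29.
In big-endian order the high byte comes first in memory.
The bytes are already most-significant first: 0x2E283929.
0x2E283929 = 774388009.

774388009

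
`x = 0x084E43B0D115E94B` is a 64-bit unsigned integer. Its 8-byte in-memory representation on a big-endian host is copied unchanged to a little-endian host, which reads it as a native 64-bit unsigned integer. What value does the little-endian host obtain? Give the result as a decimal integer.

Stored big-endian, the bytes at ascending addresses are 08 4E 43 B0 D1 15 E9 4B.
Read back as little-endian, the first byte is least significant, giving 0x4BE915D1B0434E08.
0x4BE915D1B0434E08 = 5469927212767727112.

5469927212767727112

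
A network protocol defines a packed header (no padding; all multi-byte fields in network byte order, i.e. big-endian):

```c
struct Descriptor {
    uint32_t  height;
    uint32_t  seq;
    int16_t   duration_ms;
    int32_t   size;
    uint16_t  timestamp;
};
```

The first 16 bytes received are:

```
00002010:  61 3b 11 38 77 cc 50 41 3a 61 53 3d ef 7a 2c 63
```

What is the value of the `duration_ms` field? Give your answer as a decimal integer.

14945

`duration_ms` follows `height` (4 B), `seq` (4 B), so it starts at offset 4 + 4 = 8 and occupies 2 bytes.
Bytes at offsets 8..9: 3A 61.
In big-endian order the high byte comes first in memory.
The bytes are already most-significant first: 0x3A61.
0x3A61 = 14945.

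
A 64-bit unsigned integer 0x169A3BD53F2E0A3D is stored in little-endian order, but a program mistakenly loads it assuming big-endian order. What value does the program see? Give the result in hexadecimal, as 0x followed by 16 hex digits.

Stored little-endian, the bytes at ascending addresses are 3D 0A 2E 3F D5 3B 9A 16.
Read back as big-endian, the last byte is least significant, giving 0x3D0A2E3FD53B9A16.

0x3D0A2E3FD53B9A16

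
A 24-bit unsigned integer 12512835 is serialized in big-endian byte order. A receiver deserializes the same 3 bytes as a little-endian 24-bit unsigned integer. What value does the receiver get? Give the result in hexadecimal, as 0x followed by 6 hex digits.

12512835 in 24-bit hexadecimal is 0xBEEE43.
Stored big-endian, the bytes at ascending addresses are BE EE 43.
Read back as little-endian, the first byte is least significant, giving 0x43EEBE.

0x43EEBE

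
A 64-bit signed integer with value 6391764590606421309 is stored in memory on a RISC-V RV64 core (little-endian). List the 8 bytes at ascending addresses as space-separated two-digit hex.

3D 0D 04 B7 07 1C B4 58

6391764590606421309 in hexadecimal, padded to 64 bits, is 0x58B41C07B7040D3D.
Split into bytes (most-significant first): 58 B4 1C 07 B7 04 0D 3D.
In little-endian order the low byte comes first in memory.
So at ascending addresses the bytes are 3D 0D 04 B7 07 1C B4 58.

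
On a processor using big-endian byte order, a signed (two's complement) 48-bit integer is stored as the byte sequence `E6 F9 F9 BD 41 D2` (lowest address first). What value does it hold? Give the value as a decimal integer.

-27513665535534

Big-endian: lowest address holds the most-significant byte.
The bytes are already most-significant first: 0xE6F9F9BD41D2.
Top bit is set, so as a signed 48-bit value this is 0xE6F9F9BD41D2 − 2^48 = -27513665535534.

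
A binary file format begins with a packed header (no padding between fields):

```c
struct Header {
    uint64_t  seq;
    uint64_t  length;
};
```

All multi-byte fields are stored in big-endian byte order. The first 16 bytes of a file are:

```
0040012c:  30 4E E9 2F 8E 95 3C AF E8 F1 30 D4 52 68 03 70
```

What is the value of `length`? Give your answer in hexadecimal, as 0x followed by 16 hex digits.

0xE8F130D452680370

`length` follows `seq` (8 bytes), so it starts at byte offset 8 and occupies 8 bytes.
Bytes at offsets 8..15: E8 F1 30 D4 52 68 03 70.
In big-endian order the high byte comes first in memory.
The bytes are already most-significant first: 0xE8F130D452680370.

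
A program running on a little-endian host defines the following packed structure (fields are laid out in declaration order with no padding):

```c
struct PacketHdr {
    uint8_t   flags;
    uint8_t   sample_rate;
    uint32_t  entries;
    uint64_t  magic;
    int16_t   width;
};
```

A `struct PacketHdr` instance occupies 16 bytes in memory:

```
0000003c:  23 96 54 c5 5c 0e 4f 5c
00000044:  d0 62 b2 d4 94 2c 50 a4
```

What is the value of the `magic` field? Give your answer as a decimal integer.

3212426296849095759

`magic` follows `flags` (1 B), `sample_rate` (1 B), `entries` (4 B), so it starts at offset 1 + 1 + 4 = 6 and occupies 8 bytes.
Bytes at offsets 6..13: 4F 5C D0 62 B2 D4 94 2C.
Little-endian stores the least-significant byte at the lowest address.
Reassemble most-significant byte first: 2C 94 D4 B2 62 D0 5C 4F → 0x2C94D4B262D05C4F.
0x2C94D4B262D05C4F = 3212426296849095759.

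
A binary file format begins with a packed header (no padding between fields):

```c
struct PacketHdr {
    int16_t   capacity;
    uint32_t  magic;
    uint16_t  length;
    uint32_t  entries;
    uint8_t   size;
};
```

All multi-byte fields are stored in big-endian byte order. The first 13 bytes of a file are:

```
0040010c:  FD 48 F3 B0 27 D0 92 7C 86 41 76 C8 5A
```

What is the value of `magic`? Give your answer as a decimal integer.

`magic` follows `capacity` (2 bytes), so it starts at byte offset 2 and occupies 4 bytes.
Bytes at offsets 2..5: F3 B0 27 D0.
Big-endian: lowest address holds the most-significant byte.
The bytes are already most-significant first: 0xF3B027D0.
0xF3B027D0 = 4088408016.

4088408016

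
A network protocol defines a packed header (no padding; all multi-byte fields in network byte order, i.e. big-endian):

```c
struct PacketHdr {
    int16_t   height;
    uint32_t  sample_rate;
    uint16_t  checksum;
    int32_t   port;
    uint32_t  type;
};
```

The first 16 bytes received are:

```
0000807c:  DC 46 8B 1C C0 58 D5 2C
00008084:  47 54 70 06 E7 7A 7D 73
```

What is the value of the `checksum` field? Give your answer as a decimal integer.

`checksum` follows `height` (2 B), `sample_rate` (4 B), so it starts at offset 2 + 4 = 6 and occupies 2 bytes.
Bytes at offsets 6..7: D5 2C.
In big-endian order the high byte comes first in memory.
The bytes are already most-significant first: 0xD52C.
0xD52C = 54572.

54572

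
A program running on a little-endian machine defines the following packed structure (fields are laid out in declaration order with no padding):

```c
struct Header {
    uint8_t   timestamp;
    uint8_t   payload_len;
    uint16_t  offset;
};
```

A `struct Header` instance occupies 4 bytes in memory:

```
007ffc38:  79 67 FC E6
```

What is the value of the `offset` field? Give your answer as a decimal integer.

`offset` follows `timestamp` (1 B), `payload_len` (1 B), so it starts at offset 1 + 1 = 2 and occupies 2 bytes.
Bytes at offsets 2..3: FC E6.
Little-endian: lowest address holds the least-significant byte.
Reassemble most-significant byte first: E6 FC → 0xE6FC.
0xE6FC = 59132.

59132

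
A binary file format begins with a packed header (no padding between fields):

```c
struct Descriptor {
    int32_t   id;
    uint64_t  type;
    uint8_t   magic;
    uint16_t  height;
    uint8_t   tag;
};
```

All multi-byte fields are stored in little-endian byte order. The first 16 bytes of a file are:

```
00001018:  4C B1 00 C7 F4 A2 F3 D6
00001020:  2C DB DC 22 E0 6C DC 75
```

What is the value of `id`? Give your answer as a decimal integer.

`id` is the first field, at byte offset 0, occupying 4 bytes.
Bytes at offsets 0..3: 4C B1 00 C7.
In little-endian order the low byte comes first in memory.
Reassemble most-significant byte first: C7 00 B1 4C → 0xC700B14C.
Top bit is set, so as a signed 32-bit value this is 0xC700B14C − 2^32 = -956255924.

-956255924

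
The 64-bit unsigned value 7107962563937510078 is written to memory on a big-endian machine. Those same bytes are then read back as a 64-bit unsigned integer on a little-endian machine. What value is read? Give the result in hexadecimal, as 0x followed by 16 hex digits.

7107962563937510078 in 64-bit hexadecimal is 0x62A48E4AD44522BE.
Stored big-endian, the bytes at ascending addresses are 62 A4 8E 4A D4 45 22 BE.
Read back as little-endian, the first byte is least significant, giving 0xBE2245D44A8EA462.

0xBE2245D44A8EA462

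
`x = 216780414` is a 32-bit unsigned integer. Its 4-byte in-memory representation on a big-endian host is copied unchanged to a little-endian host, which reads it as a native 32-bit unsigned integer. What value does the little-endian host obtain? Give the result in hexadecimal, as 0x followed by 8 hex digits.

0x7ECEEB0C

216780414 in 32-bit hexadecimal is 0x0CEBCE7E.
Stored big-endian, the bytes at ascending addresses are 0C EB CE 7E.
Read back as little-endian, the first byte is least significant, giving 0x7ECEEB0C.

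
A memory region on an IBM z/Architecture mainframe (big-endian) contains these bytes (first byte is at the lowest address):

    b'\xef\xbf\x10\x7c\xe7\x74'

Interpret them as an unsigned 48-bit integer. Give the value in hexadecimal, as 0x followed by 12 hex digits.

0xEFBF107CE774

Big-endian stores the most-significant byte at the lowest address.
The bytes are already most-significant first: 0xEFBF107CE774.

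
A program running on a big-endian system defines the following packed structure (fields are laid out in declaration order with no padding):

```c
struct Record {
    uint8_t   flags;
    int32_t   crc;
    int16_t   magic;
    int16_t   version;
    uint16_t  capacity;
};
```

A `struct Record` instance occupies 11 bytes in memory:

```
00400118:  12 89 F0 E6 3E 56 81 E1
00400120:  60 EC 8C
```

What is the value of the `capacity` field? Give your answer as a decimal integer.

60556

`capacity` follows `flags` (1 B), `crc` (4 B), `magic` (2 B), `version` (2 B), so it starts at offset 1 + 4 + 2 + 2 = 9 and occupies 2 bytes.
Bytes at offsets 9..10: EC 8C.
Big-endian: lowest address holds the most-significant byte.
The bytes are already most-significant first: 0xEC8C.
0xEC8C = 60556.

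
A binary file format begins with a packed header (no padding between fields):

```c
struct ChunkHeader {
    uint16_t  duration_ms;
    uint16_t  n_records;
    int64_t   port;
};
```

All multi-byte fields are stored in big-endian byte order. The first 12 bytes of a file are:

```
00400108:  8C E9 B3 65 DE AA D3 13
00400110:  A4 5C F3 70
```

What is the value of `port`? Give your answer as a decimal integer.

-2401875369933343888

`port` follows `duration_ms` (2 B), `n_records` (2 B), so it starts at offset 2 + 2 = 4 and occupies 8 bytes.
Bytes at offsets 4..11: DE AA D3 13 A4 5C F3 70.
In big-endian order the high byte comes first in memory.
The bytes are already most-significant first: 0xDEAAD313A45CF370.
Top bit is set, so as a signed 64-bit value this is 0xDEAAD313A45CF370 − 2^64 = -2401875369933343888.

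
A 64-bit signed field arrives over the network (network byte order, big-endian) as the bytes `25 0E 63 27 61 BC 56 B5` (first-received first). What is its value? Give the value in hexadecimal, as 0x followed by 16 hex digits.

0x250E632761BC56B5

In big-endian order the high byte comes first in memory.
The bytes are already most-significant first: 0x250E632761BC56B5.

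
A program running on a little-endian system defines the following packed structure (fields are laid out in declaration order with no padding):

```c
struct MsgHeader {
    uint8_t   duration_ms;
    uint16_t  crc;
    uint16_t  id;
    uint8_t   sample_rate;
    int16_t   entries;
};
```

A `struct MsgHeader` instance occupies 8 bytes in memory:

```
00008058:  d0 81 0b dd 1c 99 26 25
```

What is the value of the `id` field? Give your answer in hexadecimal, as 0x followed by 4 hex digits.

0x1CDD

`id` follows `duration_ms` (1 B), `crc` (2 B), so it starts at offset 1 + 2 = 3 and occupies 2 bytes.
Bytes at offsets 3..4: DD 1C.
Little-endian: lowest address holds the least-significant byte.
Reassemble most-significant byte first: 1C DD → 0x1CDD.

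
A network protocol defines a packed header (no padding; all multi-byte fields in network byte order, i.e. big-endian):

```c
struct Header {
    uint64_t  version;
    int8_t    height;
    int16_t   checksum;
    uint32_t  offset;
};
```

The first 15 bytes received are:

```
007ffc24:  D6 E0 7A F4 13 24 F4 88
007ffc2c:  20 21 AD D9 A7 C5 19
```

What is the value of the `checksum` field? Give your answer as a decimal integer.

`checksum` follows `version` (8 B), `height` (1 B), so it starts at offset 8 + 1 = 9 and occupies 2 bytes.
Bytes at offsets 9..10: 21 AD.
Big-endian: lowest address holds the most-significant byte.
The bytes are already most-significant first: 0x21AD.
0x21AD = 8621.

8621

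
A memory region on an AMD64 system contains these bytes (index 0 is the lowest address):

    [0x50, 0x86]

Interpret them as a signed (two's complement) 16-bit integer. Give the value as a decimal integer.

In little-endian order the low byte comes first in memory.
Reassemble most-significant byte first: 86 50 → 0x8650.
Top bit is set, so as a signed 16-bit value this is 0x8650 − 2^16 = -31152.

-31152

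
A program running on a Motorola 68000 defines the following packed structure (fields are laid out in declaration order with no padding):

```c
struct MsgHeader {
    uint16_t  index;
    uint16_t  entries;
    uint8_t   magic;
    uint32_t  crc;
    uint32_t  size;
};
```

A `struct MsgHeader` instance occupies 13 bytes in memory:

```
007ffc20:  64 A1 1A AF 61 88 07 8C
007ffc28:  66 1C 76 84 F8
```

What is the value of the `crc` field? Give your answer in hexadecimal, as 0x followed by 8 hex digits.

0x88078C66

`crc` follows `index` (2 B), `entries` (2 B), `magic` (1 B), so it starts at offset 2 + 2 + 1 = 5 and occupies 4 bytes.
Bytes at offsets 5..8: 88 07 8C 66.
In big-endian order the high byte comes first in memory.
The bytes are already most-significant first: 0x88078C66.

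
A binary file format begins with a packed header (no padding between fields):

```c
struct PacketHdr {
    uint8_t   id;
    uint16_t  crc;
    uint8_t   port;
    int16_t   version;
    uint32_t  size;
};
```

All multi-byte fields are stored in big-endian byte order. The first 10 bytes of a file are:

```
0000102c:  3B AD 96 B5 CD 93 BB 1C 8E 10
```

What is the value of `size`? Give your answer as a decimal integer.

3139210768

`size` follows `id` (1 B), `crc` (2 B), `port` (1 B), `version` (2 B), so it starts at offset 1 + 2 + 1 + 2 = 6 and occupies 4 bytes.
Bytes at offsets 6..9: BB 1C 8E 10.
Big-endian: lowest address holds the most-significant byte.
The bytes are already most-significant first: 0xBB1C8E10.
0xBB1C8E10 = 3139210768.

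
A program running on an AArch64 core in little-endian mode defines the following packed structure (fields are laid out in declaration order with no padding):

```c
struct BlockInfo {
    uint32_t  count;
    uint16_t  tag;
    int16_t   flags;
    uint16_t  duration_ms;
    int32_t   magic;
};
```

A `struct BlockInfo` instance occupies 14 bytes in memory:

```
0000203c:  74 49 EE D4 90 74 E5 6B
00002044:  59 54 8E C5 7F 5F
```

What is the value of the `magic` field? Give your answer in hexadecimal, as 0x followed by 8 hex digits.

0x5F7FC58E

`magic` follows `count` (4 B), `tag` (2 B), `flags` (2 B), `duration_ms` (2 B), so it starts at offset 4 + 2 + 2 + 2 = 10 and occupies 4 bytes.
Bytes at offsets 10..13: 8E C5 7F 5F.
Little-endian: lowest address holds the least-significant byte.
Reassemble most-significant byte first: 5F 7F C5 8E → 0x5F7FC58E.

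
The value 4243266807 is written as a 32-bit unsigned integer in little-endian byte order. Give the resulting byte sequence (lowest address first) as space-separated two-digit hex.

4243266807 in hexadecimal, padded to 32 bits, is 0xFCEB1CF7.
Split into bytes (most-significant first): FC EB 1C F7.
Little-endian stores the least-significant byte at the lowest address.
So at ascending addresses the bytes are F7 1C EB FC.

F7 1C EB FC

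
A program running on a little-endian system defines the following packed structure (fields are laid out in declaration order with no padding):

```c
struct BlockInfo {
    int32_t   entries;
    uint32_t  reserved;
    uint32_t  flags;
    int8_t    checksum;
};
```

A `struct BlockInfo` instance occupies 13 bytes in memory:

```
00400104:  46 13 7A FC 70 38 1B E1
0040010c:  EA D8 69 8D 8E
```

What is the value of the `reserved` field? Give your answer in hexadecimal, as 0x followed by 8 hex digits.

0xE11B3870

`reserved` follows `entries` (4 bytes), so it starts at byte offset 4 and occupies 4 bytes.
Bytes at offsets 4..7: 70 38 1B E1.
In little-endian order the low byte comes first in memory.
Reassemble most-significant byte first: E1 1B 38 70 → 0xE11B3870.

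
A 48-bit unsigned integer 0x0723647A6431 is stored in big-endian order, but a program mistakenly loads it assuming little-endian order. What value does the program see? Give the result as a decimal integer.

54307619873543

Stored big-endian, the bytes at ascending addresses are 07 23 64 7A 64 31.
Read back as little-endian, the first byte is least significant, giving 0x31647A642307.
0x31647A642307 = 54307619873543.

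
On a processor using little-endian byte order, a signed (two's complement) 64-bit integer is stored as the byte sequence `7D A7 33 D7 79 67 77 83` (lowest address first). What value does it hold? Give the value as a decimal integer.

Little-endian: lowest address holds the least-significant byte.
Reassemble most-significant byte first: 83 77 67 79 D7 33 A7 7D → 0x83776779D733A77D.
Top bit is set, so as a signed 64-bit value this is 0x83776779D733A77D − 2^64 = -8973589959513233539.

-8973589959513233539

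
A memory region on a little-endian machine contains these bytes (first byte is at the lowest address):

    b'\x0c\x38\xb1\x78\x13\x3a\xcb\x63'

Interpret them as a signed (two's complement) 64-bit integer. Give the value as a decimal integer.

7190905085330798604

Little-endian: lowest address holds the least-significant byte.
Reassemble most-significant byte first: 63 CB 3A 13 78 B1 38 0C → 0x63CB3A1378B1380C.
0x63CB3A1378B1380C = 7190905085330798604.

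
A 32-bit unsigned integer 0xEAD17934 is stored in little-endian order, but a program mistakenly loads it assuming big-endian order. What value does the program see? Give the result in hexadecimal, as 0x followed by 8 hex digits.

0x3479D1EA

Stored little-endian, the bytes at ascending addresses are 34 79 D1 EA.
Read back as big-endian, the last byte is least significant, giving 0x3479D1EA.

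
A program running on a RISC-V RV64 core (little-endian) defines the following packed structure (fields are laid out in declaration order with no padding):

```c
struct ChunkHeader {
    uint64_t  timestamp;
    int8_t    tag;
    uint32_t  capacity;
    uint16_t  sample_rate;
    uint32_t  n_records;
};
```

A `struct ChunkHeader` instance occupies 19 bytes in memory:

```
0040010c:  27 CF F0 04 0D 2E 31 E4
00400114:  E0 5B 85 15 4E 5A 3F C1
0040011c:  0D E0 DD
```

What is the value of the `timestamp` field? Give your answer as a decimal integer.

16442974347958734631

`timestamp` is the first field, at byte offset 0, occupying 8 bytes.
Bytes at offsets 0..7: 27 CF F0 04 0D 2E 31 E4.
Little-endian stores the least-significant byte at the lowest address.
Reassemble most-significant byte first: E4 31 2E 0D 04 F0 CF 27 → 0xE4312E0D04F0CF27.
0xE4312E0D04F0CF27 = 16442974347958734631.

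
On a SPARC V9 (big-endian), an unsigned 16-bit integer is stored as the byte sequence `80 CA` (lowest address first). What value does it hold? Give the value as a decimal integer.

32970

In big-endian order the high byte comes first in memory.
The bytes are already most-significant first: 0x80CA.
0x80CA = 32970.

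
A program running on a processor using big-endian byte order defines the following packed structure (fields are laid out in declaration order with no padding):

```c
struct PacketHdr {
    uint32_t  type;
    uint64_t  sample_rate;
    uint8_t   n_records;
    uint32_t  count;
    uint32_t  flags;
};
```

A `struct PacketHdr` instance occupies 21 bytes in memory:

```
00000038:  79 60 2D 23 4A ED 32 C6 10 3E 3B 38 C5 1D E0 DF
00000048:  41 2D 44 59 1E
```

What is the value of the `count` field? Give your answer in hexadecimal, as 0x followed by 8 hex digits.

`count` follows `type` (4 B), `sample_rate` (8 B), `n_records` (1 B), so it starts at offset 4 + 8 + 1 = 13 and occupies 4 bytes.
Bytes at offsets 13..16: 1D E0 DF 41.
In big-endian order the high byte comes first in memory.
The bytes are already most-significant first: 0x1DE0DF41.

0x1DE0DF41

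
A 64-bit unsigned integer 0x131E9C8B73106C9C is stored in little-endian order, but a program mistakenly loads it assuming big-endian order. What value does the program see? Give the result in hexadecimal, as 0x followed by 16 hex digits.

0x9C6C10738B9C1E13

Stored little-endian, the bytes at ascending addresses are 9C 6C 10 73 8B 9C 1E 13.
Read back as big-endian, the last byte is least significant, giving 0x9C6C10738B9C1E13.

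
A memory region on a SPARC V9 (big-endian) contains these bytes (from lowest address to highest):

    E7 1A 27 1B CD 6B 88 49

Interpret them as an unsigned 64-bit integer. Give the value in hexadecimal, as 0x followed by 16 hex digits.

Big-endian stores the most-significant byte at the lowest address.
The bytes are already most-significant first: 0xE71A271BCD6B8849.

0xE71A271BCD6B8849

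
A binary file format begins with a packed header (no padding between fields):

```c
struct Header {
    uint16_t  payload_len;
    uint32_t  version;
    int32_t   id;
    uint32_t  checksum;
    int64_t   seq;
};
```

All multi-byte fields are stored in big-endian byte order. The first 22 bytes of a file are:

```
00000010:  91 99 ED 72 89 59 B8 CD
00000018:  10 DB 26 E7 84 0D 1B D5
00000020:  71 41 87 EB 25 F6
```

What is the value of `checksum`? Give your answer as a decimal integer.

`checksum` follows `payload_len` (2 B), `version` (4 B), `id` (4 B), so it starts at offset 2 + 4 + 4 = 10 and occupies 4 bytes.
Bytes at offsets 10..13: 26 E7 84 0D.
Big-endian stores the most-significant byte at the lowest address.
The bytes are already most-significant first: 0x26E7840D.
0x26E7840D = 652706829.

652706829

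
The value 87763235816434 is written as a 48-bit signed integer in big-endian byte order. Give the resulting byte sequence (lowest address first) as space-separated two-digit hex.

87763235816434 in hexadecimal, padded to 48 bits, is 0x4FD1F87EC3F2.
Split into bytes (most-significant first): 4F D1 F8 7E C3 F2.
Big-endian stores the most-significant byte at the lowest address.
So the memory order matches the most-significant-first order: 4F D1 F8 7E C3 F2.

4F D1 F8 7E C3 F2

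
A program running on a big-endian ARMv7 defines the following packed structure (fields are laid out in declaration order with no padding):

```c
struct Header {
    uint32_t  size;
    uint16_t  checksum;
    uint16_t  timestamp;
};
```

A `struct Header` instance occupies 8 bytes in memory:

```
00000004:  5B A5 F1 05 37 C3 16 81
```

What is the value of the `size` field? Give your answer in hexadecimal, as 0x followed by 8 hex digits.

`size` is the first field, at byte offset 0, occupying 4 bytes.
Bytes at offsets 0..3: 5B A5 F1 05.
Big-endian stores the most-significant byte at the lowest address.
The bytes are already most-significant first: 0x5BA5F105.

0x5BA5F105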